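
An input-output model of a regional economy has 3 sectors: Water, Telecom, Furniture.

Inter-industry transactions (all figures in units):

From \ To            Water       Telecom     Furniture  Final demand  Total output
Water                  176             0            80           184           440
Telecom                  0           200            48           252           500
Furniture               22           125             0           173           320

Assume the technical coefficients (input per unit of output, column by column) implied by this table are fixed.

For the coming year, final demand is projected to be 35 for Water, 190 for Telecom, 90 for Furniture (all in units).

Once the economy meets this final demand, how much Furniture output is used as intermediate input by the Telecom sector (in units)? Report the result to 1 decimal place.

z_32 = 90.9

Technical coefficients a_ij = z_ij / X_j:
  a_11 = 176/440 = 0.40, a_21 = 0/440 = 0.00, a_31 = 22/440 = 0.05
  a_12 = 0/500 = 0.00, a_22 = 200/500 = 0.40, a_32 = 125/500 = 0.25
  a_13 = 80/320 = 0.25, a_23 = 48/320 = 0.15, a_33 = 0/320 = 0.00
I − A =
  [   0.60     0.00    -0.25]
  [   0.00     0.60    -0.15]
  [  -0.05    -0.25     1.00]
Cofactors of I−A, C_ij = (−1)^(i+j)·(minor ij) (rows/columns in the sector order above):
  C_11 = (0.60)(1.00) − (-0.15)(-0.25) = 0.5625
  C_12 = −[(0.00)(1.00) − (-0.15)(-0.05)] = 0.0075
  C_13 = (0.00)(-0.25) − (0.60)(-0.05) = 0.0300
  C_21 = −[(0.00)(1.00) − (-0.25)(-0.25)] = 0.0625
  C_22 = (0.60)(1.00) − (-0.25)(-0.05) = 0.5875
  C_23 = −[(0.60)(-0.25) − (0.00)(-0.05)] = 0.1500
  C_31 = (0.00)(-0.15) − (-0.25)(0.60) = 0.1500
  C_32 = −[(0.60)(-0.15) − (-0.25)(0.00)] = 0.0900
  C_33 = (0.60)(0.60) − (0.00)(0.00) = 0.3600
det(I−A) = Σ_j (I−A)_1j·C_1j = (0.60)(0.5625) + (0.00)(0.0075) + (-0.25)(0.0300) = 0.3300
adj(I−A) = Cᵀ =
  [ 0.5625   0.0625   0.1500]
  [ 0.0075   0.5875   0.0900]
  [ 0.0300   0.1500   0.3600]
(I − A)⁻¹ = adj(I−A) / det(I−A) ≈
  [   1.7045     0.1894     0.4545]
  [   0.0227     1.7803     0.2727]
  [   0.0909     0.4545     1.0909]
First solve x = (I − A)⁻¹ d = adj(I−A)·d / det(I−A); in particular x_2 = (0.0075·35 + 0.5875·190 + 0.0900·90) / 0.3300 = 119.9875 / 0.3300 ≈ 363.598.
Intermediate flow from 3 to 2: z_32 = a_32 · x_2 = 0.25 × 119.9875 / 0.3300 = 29.996875 / 0.3300 ≈ 90.9.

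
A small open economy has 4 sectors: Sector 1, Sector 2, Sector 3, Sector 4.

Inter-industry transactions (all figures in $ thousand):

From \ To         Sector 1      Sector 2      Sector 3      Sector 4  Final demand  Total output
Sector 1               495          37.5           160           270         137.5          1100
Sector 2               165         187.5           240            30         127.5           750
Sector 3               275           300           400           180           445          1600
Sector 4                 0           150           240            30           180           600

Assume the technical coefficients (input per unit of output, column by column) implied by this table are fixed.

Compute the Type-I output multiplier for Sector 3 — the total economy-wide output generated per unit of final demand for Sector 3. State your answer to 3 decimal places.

Technical coefficients a_ij = z_ij / X_j:
  a_11 = 495/1100 = 0.45, a_21 = 165/1100 = 0.15, a_31 = 275/1100 = 0.25, a_41 = 0/1100 = 0.00
  a_12 = 37.5/750 = 0.05, a_22 = 187.5/750 = 0.25, a_32 = 300/750 = 0.40, a_42 = 150/750 = 0.20
  a_13 = 160/1600 = 0.10, a_23 = 240/1600 = 0.15, a_33 = 400/1600 = 0.25, a_43 = 240/1600 = 0.15
  a_14 = 270/600 = 0.45, a_24 = 30/600 = 0.05, a_34 = 180/600 = 0.30, a_44 = 30/600 = 0.05
I − A =
  [   0.55    -0.05    -0.10    -0.45]
  [  -0.15     0.75    -0.15    -0.05]
  [  -0.25    -0.40     0.75    -0.30]
  [   0.00    -0.20    -0.15     0.95]
Compute the cofactors C_ij = (−1)^(i+j)·(3×3 minor ij) of I−A; the adjugate is their transpose:
adj(I−A) = Cᵀ =
  [ 0.424125   0.171875   0.141875   0.254750]
  [ 0.137625   0.326500   0.106875   0.116125]
  [ 0.241625   0.276375   0.365750   0.244500]
  [ 0.067125   0.112375   0.080250   0.244125]
det(I−A) = Σ_j (I−A)_1j·C_1j = (0.55)(0.424125) + (-0.05)(0.137625) + (-0.10)(0.241625) + (-0.45)(0.067125) = 0.17201875
(I − A)⁻¹ = adj(I−A) / det(I−A) ≈
  [   2.4656     0.9992     0.8248     1.4809]
  [   0.8001     1.8980     0.6213     0.6751]
  [   1.4046     1.6067     2.1262     1.4214]
  [   0.3902     0.6533     0.4665     1.4192]
The output multiplier for sector j is the column-j sum of the Leontief inverse (I − A)⁻¹ = adj(I−A) / det(I−A).
Column 3 of adj(I−A): (0.141875, 0.106875, 0.365750, 0.080250); det(I−A) = 0.17201875.
m_3 = (0.141875 + 0.106875 + 0.365750 + 0.080250) / 0.17201875 = 0.69475 / 0.17201875 ≈ 4.039.

m_3 = 4.039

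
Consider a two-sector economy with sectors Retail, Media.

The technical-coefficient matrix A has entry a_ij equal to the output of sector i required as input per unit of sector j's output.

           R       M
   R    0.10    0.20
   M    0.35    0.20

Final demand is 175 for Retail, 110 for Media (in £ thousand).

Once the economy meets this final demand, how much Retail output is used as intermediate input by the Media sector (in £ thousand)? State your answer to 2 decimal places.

z_RM = 49.31

I − A =
  [   0.90    -0.20]
  [  -0.35     0.80]
det(I−A) = (0.90)(0.80) − (-0.20)(-0.35) = 0.6500
adj(I−A) = [[0.80, 0.20], [0.35, 0.90]]
(I − A)⁻¹ = adj(I−A) / det(I−A) ≈
  [   1.2308     0.3077]
  [   0.5385     1.3846]
First solve x = (I − A)⁻¹ d = adj(I−A)·d / det(I−A); in particular x_M = (0.35·175 + 0.90·110) / 0.6500 = 160.25 / 0.6500 ≈ 246.5385.
Intermediate flow from R to M: z_RM = a_RM · x_M = 0.20 × 160.25 / 0.6500 = 32.05 / 0.6500 ≈ 49.31.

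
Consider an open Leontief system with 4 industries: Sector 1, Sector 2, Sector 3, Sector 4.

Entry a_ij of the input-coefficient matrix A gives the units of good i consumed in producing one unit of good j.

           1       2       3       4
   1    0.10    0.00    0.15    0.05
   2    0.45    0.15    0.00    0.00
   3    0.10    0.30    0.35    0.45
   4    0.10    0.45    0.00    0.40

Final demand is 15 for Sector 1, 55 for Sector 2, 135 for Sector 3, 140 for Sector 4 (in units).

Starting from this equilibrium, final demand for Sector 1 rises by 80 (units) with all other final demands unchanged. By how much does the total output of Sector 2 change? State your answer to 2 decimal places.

I − A =
  [   0.90     0.00    -0.15    -0.05]
  [  -0.45     0.85     0.00     0.00]
  [  -0.10    -0.30     0.65    -0.45]
  [  -0.10    -0.45     0.00     0.60]
Compute the cofactors C_ij = (−1)^(i+j)·(3×3 minor ij) of I−A; the adjugate is their transpose:
adj(I−A) = Cᵀ =
  [ 0.331500   0.072000   0.076500   0.085000]
  [ 0.175500   0.332000   0.040500   0.045000]
  [ 0.261375   0.345000   0.444625   0.355250]
  [ 0.186875   0.261000   0.043125   0.464250]
det(I−A) = Σ_j (I−A)_1j·C_1j = (0.90)(0.331500) + (0.00)(0.175500) + (-0.15)(0.261375) + (-0.05)(0.186875) = 0.2498
(I − A)⁻¹ = adj(I−A) / det(I−A) ≈
  [   1.3271     0.2882     0.3062     0.3403]
  [   0.7026     1.3291     0.1621     0.1801]
  [   1.0463     1.3811     1.7799     1.4221]
  [   0.7481     1.0448     0.1726     1.8585]
Δx = (I − A)⁻¹ Δd with Δd having +80 in the Sector 1 component and 0 elsewhere.
So Δx_2 = L_21 · (+80), where L_21 = adj(I−A)_21 / det(I−A) = 0.175500 / 0.2498.
Δx_2 = 0.175500 × (+80) / 0.2498 = 14.04 / 0.2498 ≈ 56.20.

Δx_2 = 56.20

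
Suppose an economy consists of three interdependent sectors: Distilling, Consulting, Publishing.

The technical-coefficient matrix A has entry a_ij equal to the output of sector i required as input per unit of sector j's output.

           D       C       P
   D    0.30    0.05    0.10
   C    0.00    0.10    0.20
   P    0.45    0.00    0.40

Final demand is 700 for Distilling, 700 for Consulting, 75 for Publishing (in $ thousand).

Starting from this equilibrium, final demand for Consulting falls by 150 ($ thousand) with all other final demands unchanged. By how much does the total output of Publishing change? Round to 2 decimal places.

I − A =
  [   0.70    -0.05    -0.10]
  [   0.00     0.90    -0.20]
  [  -0.45     0.00     0.60]
Cofactors of I−A, C_ij = (−1)^(i+j)·(minor ij) (rows/columns in the sector order above):
  C_11 = (0.90)(0.60) − (-0.20)(0.00) = 0.5400
  C_12 = −[(0.00)(0.60) − (-0.20)(-0.45)] = 0.0900
  C_13 = (0.00)(0.00) − (0.90)(-0.45) = 0.4050
  C_21 = −[(-0.05)(0.60) − (-0.10)(0.00)] = 0.0300
  C_22 = (0.70)(0.60) − (-0.10)(-0.45) = 0.3750
  C_23 = −[(0.70)(0.00) − (-0.05)(-0.45)] = 0.0225
  C_31 = (-0.05)(-0.20) − (-0.10)(0.90) = 0.1000
  C_32 = −[(0.70)(-0.20) − (-0.10)(0.00)] = 0.1400
  C_33 = (0.70)(0.90) − (-0.05)(0.00) = 0.6300
det(I−A) = Σ_j (I−A)_1j·C_1j = (0.70)(0.5400) + (-0.05)(0.0900) + (-0.10)(0.4050) = 0.3330
adj(I−A) = Cᵀ =
  [ 0.5400   0.0300   0.1000]
  [ 0.0900   0.3750   0.1400]
  [ 0.4050   0.0225   0.6300]
(I − A)⁻¹ = adj(I−A) / det(I−A) ≈
  [   1.6216     0.0901     0.3003]
  [   0.2703     1.1261     0.4204]
  [   1.2162     0.0676     1.8919]
Δx = (I − A)⁻¹ Δd with Δd having -150 in the Consulting component and 0 elsewhere.
So Δx_P = L_PC · (-150), where L_PC = adj(I−A)_PC / det(I−A) = 0.0225 / 0.3330.
Δx_P = 0.0225 × (-150) / 0.3330 = -3.375 / 0.3330 ≈ -10.14.

Δx_P = -10.14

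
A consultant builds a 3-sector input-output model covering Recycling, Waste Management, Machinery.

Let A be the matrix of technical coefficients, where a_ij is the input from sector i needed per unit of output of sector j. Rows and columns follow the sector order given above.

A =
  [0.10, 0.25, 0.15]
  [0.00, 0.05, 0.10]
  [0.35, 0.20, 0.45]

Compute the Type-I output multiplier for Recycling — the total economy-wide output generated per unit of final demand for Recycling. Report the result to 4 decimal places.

m_1 = 2.2102

I − A =
  [   0.90    -0.25    -0.15]
  [   0.00     0.95    -0.10]
  [  -0.35    -0.20     0.55]
Cofactors of I−A, C_ij = (−1)^(i+j)·(minor ij) (rows/columns in the sector order above):
  C_11 = (0.95)(0.55) − (-0.10)(-0.20) = 0.5025
  C_12 = −[(0.00)(0.55) − (-0.10)(-0.35)] = 0.0350
  C_13 = (0.00)(-0.20) − (0.95)(-0.35) = 0.3325
  C_21 = −[(-0.25)(0.55) − (-0.15)(-0.20)] = 0.1675
  C_22 = (0.90)(0.55) − (-0.15)(-0.35) = 0.4425
  C_23 = −[(0.90)(-0.20) − (-0.25)(-0.35)] = 0.2675
  C_31 = (-0.25)(-0.10) − (-0.15)(0.95) = 0.1675
  C_32 = −[(0.90)(-0.10) − (-0.15)(0.00)] = 0.0900
  C_33 = (0.90)(0.95) − (-0.25)(0.00) = 0.8550
det(I−A) = Σ_j (I−A)_1j·C_1j = (0.90)(0.5025) + (-0.25)(0.0350) + (-0.15)(0.3325) = 0.393625
adj(I−A) = Cᵀ =
  [ 0.5025   0.1675   0.1675]
  [ 0.0350   0.4425   0.0900]
  [ 0.3325   0.2675   0.8550]
(I − A)⁻¹ = adj(I−A) / det(I−A) ≈
  [   1.27660     0.42553     0.42553]
  [   0.08892     1.12417     0.22864]
  [   0.84471     0.67958     2.17212]
The output multiplier for sector j is the column-j sum of the Leontief inverse (I − A)⁻¹ = adj(I−A) / det(I−A).
Column 1 of adj(I−A): (0.5025, 0.0350, 0.3325); det(I−A) = 0.393625.
m_1 = (0.5025 + 0.0350 + 0.3325) / 0.393625 = 0.87 / 0.393625 ≈ 2.2102.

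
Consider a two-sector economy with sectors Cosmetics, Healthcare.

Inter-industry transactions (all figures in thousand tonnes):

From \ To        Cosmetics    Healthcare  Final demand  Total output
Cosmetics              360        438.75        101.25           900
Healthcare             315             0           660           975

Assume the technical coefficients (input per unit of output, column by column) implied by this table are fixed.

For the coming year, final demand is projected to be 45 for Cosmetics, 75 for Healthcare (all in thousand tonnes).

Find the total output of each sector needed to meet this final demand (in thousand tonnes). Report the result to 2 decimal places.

Technical coefficients a_ij = z_ij / X_j:
  a_CC = 360/900 = 0.40, a_HC = 315/900 = 0.35
  a_CH = 438.75/975 = 0.45, a_HH = 0/975 = 0.00
I − A =
  [   0.60    -0.45]
  [  -0.35     1.00]
det(I−A) = (0.60)(1.00) − (-0.45)(-0.35) = 0.4425
adj(I−A) = [[1.00, 0.45], [0.35, 0.60]]
(I − A)⁻¹ = adj(I−A) / det(I−A) ≈
  [   2.2599     1.0169]
  [   0.7910     1.3559]
x = (I − A)⁻¹ d = adj(I−A)·d / det(I−A), with det(I−A) = 0.4425:
  x_C = (1.00·45 + 0.45·75) / 0.4425 = 78.75 / 0.4425 ≈ 177.97
  x_H = (0.35·45 + 0.60·75) / 0.4425 = 60.75 / 0.4425 ≈ 137.29

x_C = 177.97, x_H = 137.29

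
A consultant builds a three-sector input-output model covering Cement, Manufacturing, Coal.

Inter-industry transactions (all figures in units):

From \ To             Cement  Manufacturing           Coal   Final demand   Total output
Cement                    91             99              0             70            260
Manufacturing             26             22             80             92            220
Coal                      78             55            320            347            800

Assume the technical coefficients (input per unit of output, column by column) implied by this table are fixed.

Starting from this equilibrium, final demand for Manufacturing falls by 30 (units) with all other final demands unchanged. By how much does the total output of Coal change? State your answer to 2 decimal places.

Δx_3 = -30.33

Technical coefficients a_ij = z_ij / X_j:
  a_11 = 91/260 = 0.35, a_21 = 26/260 = 0.10, a_31 = 78/260 = 0.30
  a_12 = 99/220 = 0.45, a_22 = 22/220 = 0.10, a_32 = 55/220 = 0.25
  a_13 = 0/800 = 0.00, a_23 = 80/800 = 0.10, a_33 = 320/800 = 0.40
I − A =
  [   0.65    -0.45     0.00]
  [  -0.10     0.90    -0.10]
  [  -0.30    -0.25     0.60]
Cofactors of I−A, C_ij = (−1)^(i+j)·(minor ij) (rows/columns in the sector order above):
  C_11 = (0.90)(0.60) − (-0.10)(-0.25) = 0.5150
  C_12 = −[(-0.10)(0.60) − (-0.10)(-0.30)] = 0.0900
  C_13 = (-0.10)(-0.25) − (0.90)(-0.30) = 0.2950
  C_21 = −[(-0.45)(0.60) − (0.00)(-0.25)] = 0.2700
  C_22 = (0.65)(0.60) − (0.00)(-0.30) = 0.3900
  C_23 = −[(0.65)(-0.25) − (-0.45)(-0.30)] = 0.2975
  C_31 = (-0.45)(-0.10) − (0.00)(0.90) = 0.0450
  C_32 = −[(0.65)(-0.10) − (0.00)(-0.10)] = 0.0650
  C_33 = (0.65)(0.90) − (-0.45)(-0.10) = 0.5400
det(I−A) = Σ_j (I−A)_1j·C_1j = (0.65)(0.5150) + (-0.45)(0.0900) + (0.00)(0.2950) = 0.29425
adj(I−A) = Cᵀ =
  [ 0.5150   0.2700   0.0450]
  [ 0.0900   0.3900   0.0650]
  [ 0.2950   0.2975   0.5400]
(I − A)⁻¹ = adj(I−A) / det(I−A) ≈
  [   1.7502     0.9176     0.1529]
  [   0.3059     1.3254     0.2209]
  [   1.0025     1.0110     1.8352]
Δx = (I − A)⁻¹ Δd with Δd having -30 in the Manufacturing component and 0 elsewhere.
So Δx_3 = L_32 · (-30), where L_32 = adj(I−A)_32 / det(I−A) = 0.2975 / 0.29425.
Δx_3 = 0.2975 × (-30) / 0.29425 = -8.925 / 0.29425 ≈ -30.33.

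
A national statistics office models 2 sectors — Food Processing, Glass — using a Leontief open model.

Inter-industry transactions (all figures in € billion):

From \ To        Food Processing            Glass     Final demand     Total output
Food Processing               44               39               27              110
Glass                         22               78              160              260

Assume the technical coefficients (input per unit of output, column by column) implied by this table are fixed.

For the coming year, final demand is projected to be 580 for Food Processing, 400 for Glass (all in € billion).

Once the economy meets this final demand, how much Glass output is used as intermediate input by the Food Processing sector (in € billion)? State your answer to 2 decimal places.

z_21 = 238.97

Technical coefficients a_ij = z_ij / X_j:
  a_11 = 44/110 = 0.40, a_21 = 22/110 = 0.20
  a_12 = 39/260 = 0.15, a_22 = 78/260 = 0.30
I − A =
  [   0.60    -0.15]
  [  -0.20     0.70]
det(I−A) = (0.60)(0.70) − (-0.15)(-0.20) = 0.3900
adj(I−A) = [[0.70, 0.15], [0.20, 0.60]]
(I − A)⁻¹ = adj(I−A) / det(I−A) ≈
  [   1.7949     0.3846]
  [   0.5128     1.5385]
First solve x = (I − A)⁻¹ d = adj(I−A)·d / det(I−A); in particular x_1 = (0.70·580 + 0.15·400) / 0.3900 = 466.00 / 0.3900 ≈ 1194.8718.
Intermediate flow from 2 to 1: z_21 = a_21 · x_1 = 0.20 × 466.00 / 0.3900 = 93.20 / 0.3900 ≈ 238.97.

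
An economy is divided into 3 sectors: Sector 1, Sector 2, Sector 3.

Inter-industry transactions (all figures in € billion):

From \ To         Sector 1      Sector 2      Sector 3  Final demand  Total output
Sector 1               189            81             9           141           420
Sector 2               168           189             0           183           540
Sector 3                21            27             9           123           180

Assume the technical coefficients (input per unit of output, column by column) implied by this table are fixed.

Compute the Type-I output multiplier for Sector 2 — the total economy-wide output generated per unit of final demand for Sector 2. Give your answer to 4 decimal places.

m_2 = 2.5000

Technical coefficients a_ij = z_ij / X_j:
  a_11 = 189/420 = 0.45, a_21 = 168/420 = 0.40, a_31 = 21/420 = 0.05
  a_12 = 81/540 = 0.15, a_22 = 189/540 = 0.35, a_32 = 27/540 = 0.05
  a_13 = 9/180 = 0.05, a_23 = 0/180 = 0.00, a_33 = 9/180 = 0.05
I − A =
  [   0.55    -0.15    -0.05]
  [  -0.40     0.65     0.00]
  [  -0.05    -0.05     0.95]
Cofactors of I−A, C_ij = (−1)^(i+j)·(minor ij) (rows/columns in the sector order above):
  C_11 = (0.65)(0.95) − (0.00)(-0.05) = 0.6175
  C_12 = −[(-0.40)(0.95) − (0.00)(-0.05)] = 0.3800
  C_13 = (-0.40)(-0.05) − (0.65)(-0.05) = 0.0525
  C_21 = −[(-0.15)(0.95) − (-0.05)(-0.05)] = 0.1450
  C_22 = (0.55)(0.95) − (-0.05)(-0.05) = 0.5200
  C_23 = −[(0.55)(-0.05) − (-0.15)(-0.05)] = 0.0350
  C_31 = (-0.15)(0.00) − (-0.05)(0.65) = 0.0325
  C_32 = −[(0.55)(0.00) − (-0.05)(-0.40)] = 0.0200
  C_33 = (0.55)(0.65) − (-0.15)(-0.40) = 0.2975
det(I−A) = Σ_j (I−A)_1j·C_1j = (0.55)(0.6175) + (-0.15)(0.3800) + (-0.05)(0.0525) = 0.2800
adj(I−A) = Cᵀ =
  [ 0.6175   0.1450   0.0325]
  [ 0.3800   0.5200   0.0200]
  [ 0.0525   0.0350   0.2975]
(I − A)⁻¹ = adj(I−A) / det(I−A) ≈
  [   2.20536     0.51786     0.11607]
  [   1.35714     1.85714     0.07143]
  [   0.18750     0.12500     1.06250]
The output multiplier for sector j is the column-j sum of the Leontief inverse (I − A)⁻¹ = adj(I−A) / det(I−A).
Column 2 of adj(I−A): (0.1450, 0.5200, 0.0350); det(I−A) = 0.2800.
m_2 = (0.1450 + 0.5200 + 0.0350) / 0.2800 = 0.70 / 0.2800 = 2.5000.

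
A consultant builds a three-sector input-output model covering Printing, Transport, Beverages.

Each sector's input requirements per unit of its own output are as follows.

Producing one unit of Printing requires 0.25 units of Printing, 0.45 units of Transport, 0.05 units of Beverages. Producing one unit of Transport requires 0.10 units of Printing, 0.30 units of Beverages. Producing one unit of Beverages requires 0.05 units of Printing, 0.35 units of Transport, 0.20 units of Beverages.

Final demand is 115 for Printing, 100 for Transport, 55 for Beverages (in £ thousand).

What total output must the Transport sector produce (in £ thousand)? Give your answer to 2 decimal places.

x_2 = 250.58

I − A =
  [   0.75    -0.10    -0.05]
  [  -0.45     1.00    -0.35]
  [  -0.05    -0.30     0.80]
Cofactors of I−A, C_ij = (−1)^(i+j)·(minor ij) (rows/columns in the sector order above):
  C_11 = (1.00)(0.80) − (-0.35)(-0.30) = 0.6950
  C_12 = −[(-0.45)(0.80) − (-0.35)(-0.05)] = 0.3775
  C_13 = (-0.45)(-0.30) − (1.00)(-0.05) = 0.1850
  C_21 = −[(-0.10)(0.80) − (-0.05)(-0.30)] = 0.0950
  C_22 = (0.75)(0.80) − (-0.05)(-0.05) = 0.5975
  C_23 = −[(0.75)(-0.30) − (-0.10)(-0.05)] = 0.2300
  C_31 = (-0.10)(-0.35) − (-0.05)(1.00) = 0.0850
  C_32 = −[(0.75)(-0.35) − (-0.05)(-0.45)] = 0.2850
  C_33 = (0.75)(1.00) − (-0.10)(-0.45) = 0.7050
det(I−A) = Σ_j (I−A)_1j·C_1j = (0.75)(0.6950) + (-0.10)(0.3775) + (-0.05)(0.1850) = 0.47425
adj(I−A) = Cᵀ =
  [ 0.6950   0.0950   0.0850]
  [ 0.3775   0.5975   0.2850]
  [ 0.1850   0.2300   0.7050]
(I − A)⁻¹ = adj(I−A) / det(I−A) ≈
  [   1.4655     0.2003     0.1792]
  [   0.7960     1.2599     0.6009]
  [   0.3901     0.4850     1.4866]
x = (I − A)⁻¹ d = adj(I−A)·d / det(I−A), with det(I−A) = 0.47425:
  x_1 = (0.6950·115 + 0.0950·100 + 0.0850·55) / 0.47425 = 94.10 / 0.47425 ≈ 198.42
  x_2 = (0.3775·115 + 0.5975·100 + 0.2850·55) / 0.47425 = 118.8375 / 0.47425 ≈ 250.58
  x_3 = (0.1850·115 + 0.2300·100 + 0.7050·55) / 0.47425 = 83.05 / 0.47425 ≈ 175.12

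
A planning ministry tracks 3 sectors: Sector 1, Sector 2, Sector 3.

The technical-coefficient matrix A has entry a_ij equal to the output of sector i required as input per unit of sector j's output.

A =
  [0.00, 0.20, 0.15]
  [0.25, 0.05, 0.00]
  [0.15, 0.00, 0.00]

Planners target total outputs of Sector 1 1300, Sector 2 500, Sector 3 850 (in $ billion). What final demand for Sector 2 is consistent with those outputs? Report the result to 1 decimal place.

d_2 = 150.0

I − A =
  [   1.00    -0.20    -0.15]
  [  -0.25     0.95     0.00]
  [  -0.15     0.00     1.00]
d = (I − A) x:
  d_1 = (+1.00)·1300 + (-0.20)·500 + (-0.15)·850 = 1072.5
  d_2 = (-0.25)·1300 + (+0.95)·500 + (+0.00)·850 = 150.0
  d_3 = (-0.15)·1300 + (+0.00)·500 + (+1.00)·850 = 655.0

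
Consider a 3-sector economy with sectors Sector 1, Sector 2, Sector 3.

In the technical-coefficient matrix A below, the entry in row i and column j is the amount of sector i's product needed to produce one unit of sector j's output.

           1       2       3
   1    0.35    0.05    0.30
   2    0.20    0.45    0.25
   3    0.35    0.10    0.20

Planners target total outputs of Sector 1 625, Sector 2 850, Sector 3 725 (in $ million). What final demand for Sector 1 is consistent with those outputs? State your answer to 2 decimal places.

I − A =
  [   0.65    -0.05    -0.30]
  [  -0.20     0.55    -0.25]
  [  -0.35    -0.10     0.80]
d = (I − A) x:
  d_1 = (+0.65)·625 + (-0.05)·850 + (-0.30)·725 = 146.25
  d_2 = (-0.20)·625 + (+0.55)·850 + (-0.25)·725 = 161.25
  d_3 = (-0.35)·625 + (-0.10)·850 + (+0.80)·725 = 276.25

d_1 = 146.25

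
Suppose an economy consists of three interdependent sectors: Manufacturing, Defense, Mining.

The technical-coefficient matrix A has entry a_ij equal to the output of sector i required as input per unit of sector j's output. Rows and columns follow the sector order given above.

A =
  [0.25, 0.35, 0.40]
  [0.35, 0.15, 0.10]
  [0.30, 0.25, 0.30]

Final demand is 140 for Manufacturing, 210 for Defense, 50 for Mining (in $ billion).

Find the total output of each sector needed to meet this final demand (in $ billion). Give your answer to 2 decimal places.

I − A =
  [   0.75    -0.35    -0.40]
  [  -0.35     0.85    -0.10]
  [  -0.30    -0.25     0.70]
Cofactors of I−A, C_ij = (−1)^(i+j)·(minor ij) (rows/columns in the sector order above):
  C_11 = (0.85)(0.70) − (-0.10)(-0.25) = 0.5700
  C_12 = −[(-0.35)(0.70) − (-0.10)(-0.30)] = 0.2750
  C_13 = (-0.35)(-0.25) − (0.85)(-0.30) = 0.3425
  C_21 = −[(-0.35)(0.70) − (-0.40)(-0.25)] = 0.3450
  C_22 = (0.75)(0.70) − (-0.40)(-0.30) = 0.4050
  C_23 = −[(0.75)(-0.25) − (-0.35)(-0.30)] = 0.2925
  C_31 = (-0.35)(-0.10) − (-0.40)(0.85) = 0.3750
  C_32 = −[(0.75)(-0.10) − (-0.40)(-0.35)] = 0.2150
  C_33 = (0.75)(0.85) − (-0.35)(-0.35) = 0.5150
det(I−A) = Σ_j (I−A)_1j·C_1j = (0.75)(0.5700) + (-0.35)(0.2750) + (-0.40)(0.3425) = 0.19425
adj(I−A) = Cᵀ =
  [ 0.5700   0.3450   0.3750]
  [ 0.2750   0.4050   0.2150]
  [ 0.3425   0.2925   0.5150]
(I − A)⁻¹ = adj(I−A) / det(I−A) ≈
  [   2.9344     1.7761     1.9305]
  [   1.4157     2.0849     1.1068]
  [   1.7632     1.5058     2.6512]
x = (I − A)⁻¹ d = adj(I−A)·d / det(I−A), with det(I−A) = 0.19425:
  x_1 = (0.5700·140 + 0.3450·210 + 0.3750·50) / 0.19425 = 171.00 / 0.19425 ≈ 880.31
  x_2 = (0.2750·140 + 0.4050·210 + 0.2150·50) / 0.19425 = 134.30 / 0.19425 ≈ 691.38
  x_3 = (0.3425·140 + 0.2925·210 + 0.5150·50) / 0.19425 = 135.125 / 0.19425 ≈ 695.62

x_1 = 880.31, x_2 = 691.38, x_3 = 695.62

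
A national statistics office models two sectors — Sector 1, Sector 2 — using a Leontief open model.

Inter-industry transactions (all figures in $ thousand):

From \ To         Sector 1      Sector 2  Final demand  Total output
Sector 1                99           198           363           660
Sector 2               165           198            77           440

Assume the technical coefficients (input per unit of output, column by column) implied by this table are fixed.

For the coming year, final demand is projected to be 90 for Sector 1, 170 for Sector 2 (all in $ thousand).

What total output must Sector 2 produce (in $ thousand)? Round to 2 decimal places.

x_2 = 470.42

Technical coefficients a_ij = z_ij / X_j:
  a_11 = 99/660 = 0.15, a_21 = 165/660 = 0.25
  a_12 = 198/440 = 0.45, a_22 = 198/440 = 0.45
I − A =
  [   0.85    -0.45]
  [  -0.25     0.55]
det(I−A) = (0.85)(0.55) − (-0.45)(-0.25) = 0.3550
adj(I−A) = [[0.55, 0.45], [0.25, 0.85]]
(I − A)⁻¹ = adj(I−A) / det(I−A) ≈
  [   1.5493     1.2676]
  [   0.7042     2.3944]
x = (I − A)⁻¹ d = adj(I−A)·d / det(I−A), with det(I−A) = 0.3550:
  x_1 = (0.55·90 + 0.45·170) / 0.3550 = 126.00 / 0.3550 ≈ 354.93
  x_2 = (0.25·90 + 0.85·170) / 0.3550 = 167.00 / 0.3550 ≈ 470.42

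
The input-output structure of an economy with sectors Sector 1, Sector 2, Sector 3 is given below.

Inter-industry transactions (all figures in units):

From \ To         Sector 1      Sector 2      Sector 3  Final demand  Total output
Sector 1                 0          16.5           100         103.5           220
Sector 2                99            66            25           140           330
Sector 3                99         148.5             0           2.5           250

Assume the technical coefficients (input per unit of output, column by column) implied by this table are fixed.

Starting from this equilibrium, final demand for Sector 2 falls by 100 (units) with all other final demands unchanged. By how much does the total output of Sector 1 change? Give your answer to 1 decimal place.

Technical coefficients a_ij = z_ij / X_j:
  a_11 = 0/220 = 0.00, a_21 = 99/220 = 0.45, a_31 = 99/220 = 0.45
  a_12 = 16.5/330 = 0.05, a_22 = 66/330 = 0.20, a_32 = 148.5/330 = 0.45
  a_13 = 100/250 = 0.40, a_23 = 25/250 = 0.10, a_33 = 0/250 = 0.00
I − A =
  [   1.00    -0.05    -0.40]
  [  -0.45     0.80    -0.10]
  [  -0.45    -0.45     1.00]
Cofactors of I−A, C_ij = (−1)^(i+j)·(minor ij) (rows/columns in the sector order above):
  C_11 = (0.80)(1.00) − (-0.10)(-0.45) = 0.7550
  C_12 = −[(-0.45)(1.00) − (-0.10)(-0.45)] = 0.4950
  C_13 = (-0.45)(-0.45) − (0.80)(-0.45) = 0.5625
  C_21 = −[(-0.05)(1.00) − (-0.40)(-0.45)] = 0.2300
  C_22 = (1.00)(1.00) − (-0.40)(-0.45) = 0.8200
  C_23 = −[(1.00)(-0.45) − (-0.05)(-0.45)] = 0.4725
  C_31 = (-0.05)(-0.10) − (-0.40)(0.80) = 0.3250
  C_32 = −[(1.00)(-0.10) − (-0.40)(-0.45)] = 0.2800
  C_33 = (1.00)(0.80) − (-0.05)(-0.45) = 0.7775
det(I−A) = Σ_j (I−A)_1j·C_1j = (1.00)(0.7550) + (-0.05)(0.4950) + (-0.40)(0.5625) = 0.50525
adj(I−A) = Cᵀ =
  [ 0.7550   0.2300   0.3250]
  [ 0.4950   0.8200   0.2800]
  [ 0.5625   0.4725   0.7775]
(I − A)⁻¹ = adj(I−A) / det(I−A) ≈
  [   1.4943     0.4552     0.6432]
  [   0.9797     1.6230     0.5542]
  [   1.1133     0.9352     1.5388]
Δx = (I − A)⁻¹ Δd with Δd having -100 in the Sector 2 component and 0 elsewhere.
So Δx_1 = L_12 · (-100), where L_12 = adj(I−A)_12 / det(I−A) = 0.2300 / 0.50525.
Δx_1 = 0.2300 × (-100) / 0.50525 = -23.00 / 0.50525 ≈ -45.5.

Δx_1 = -45.5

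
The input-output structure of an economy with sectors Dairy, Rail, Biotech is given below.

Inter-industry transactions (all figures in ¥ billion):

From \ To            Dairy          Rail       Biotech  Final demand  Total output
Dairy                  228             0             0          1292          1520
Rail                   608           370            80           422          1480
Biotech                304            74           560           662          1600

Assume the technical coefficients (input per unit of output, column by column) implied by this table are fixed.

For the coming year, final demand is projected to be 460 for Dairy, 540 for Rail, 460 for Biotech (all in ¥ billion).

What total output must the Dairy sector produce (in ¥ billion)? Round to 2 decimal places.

Technical coefficients a_ij = z_ij / X_j:
  a_DD = 228/1520 = 0.15, a_RD = 608/1520 = 0.40, a_BD = 304/1520 = 0.20
  a_DR = 0/1480 = 0.00, a_RR = 370/1480 = 0.25, a_BR = 74/1480 = 0.05
  a_DB = 0/1600 = 0.00, a_RB = 80/1600 = 0.05, a_BB = 560/1600 = 0.35
I − A =
  [   0.85     0.00     0.00]
  [  -0.40     0.75    -0.05]
  [  -0.20    -0.05     0.65]
Cofactors of I−A, C_ij = (−1)^(i+j)·(minor ij) (rows/columns in the sector order above):
  C_11 = (0.75)(0.65) − (-0.05)(-0.05) = 0.4850
  C_12 = −[(-0.40)(0.65) − (-0.05)(-0.20)] = 0.2700
  C_13 = (-0.40)(-0.05) − (0.75)(-0.20) = 0.1700
  C_21 = −[(0.00)(0.65) − (0.00)(-0.05)] = 0.0000
  C_22 = (0.85)(0.65) − (0.00)(-0.20) = 0.5525
  C_23 = −[(0.85)(-0.05) − (0.00)(-0.20)] = 0.0425
  C_31 = (0.00)(-0.05) − (0.00)(0.75) = 0.0000
  C_32 = −[(0.85)(-0.05) − (0.00)(-0.40)] = 0.0425
  C_33 = (0.85)(0.75) − (0.00)(-0.40) = 0.6375
det(I−A) = Σ_j (I−A)_1j·C_1j = (0.85)(0.4850) + (0.00)(0.2700) + (0.00)(0.1700) = 0.41225
adj(I−A) = Cᵀ =
  [ 0.4850   0.0000   0.0000]
  [ 0.2700   0.5525   0.0425]
  [ 0.1700   0.0425   0.6375]
(I − A)⁻¹ = adj(I−A) / det(I−A) ≈
  [   1.1765     0.0000     0.0000]
  [   0.6549     1.3402     0.1031]
  [   0.4124     0.1031     1.5464]
x = (I − A)⁻¹ d = adj(I−A)·d / det(I−A), with det(I−A) = 0.41225:
  x_D = (0.4850·460 + 0.0000·540 + 0.0000·460) / 0.41225 = 223.10 / 0.41225 ≈ 541.18
  x_R = (0.2700·460 + 0.5525·540 + 0.0425·460) / 0.41225 = 442.10 / 0.41225 ≈ 1072.41
  x_B = (0.1700·460 + 0.0425·540 + 0.6375·460) / 0.41225 = 394.40 / 0.41225 ≈ 956.70

x_D = 541.18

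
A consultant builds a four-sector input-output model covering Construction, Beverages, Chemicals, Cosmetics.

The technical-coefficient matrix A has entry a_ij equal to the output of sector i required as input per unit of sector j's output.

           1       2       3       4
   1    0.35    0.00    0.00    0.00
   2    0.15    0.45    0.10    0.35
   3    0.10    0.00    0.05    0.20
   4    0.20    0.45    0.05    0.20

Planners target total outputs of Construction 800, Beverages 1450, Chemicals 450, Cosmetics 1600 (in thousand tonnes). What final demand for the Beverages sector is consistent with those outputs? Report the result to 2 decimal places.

I − A =
  [   0.65     0.00     0.00     0.00]
  [  -0.15     0.55    -0.10    -0.35]
  [  -0.10     0.00     0.95    -0.20]
  [  -0.20    -0.45    -0.05     0.80]
d = (I − A) x:
  d_1 = (+0.65)·800 + (+0.00)·1450 + (+0.00)·450 + (+0.00)·1600 = 520.00
  d_2 = (-0.15)·800 + (+0.55)·1450 + (-0.10)·450 + (-0.35)·1600 = 72.50
  d_3 = (-0.10)·800 + (+0.00)·1450 + (+0.95)·450 + (-0.20)·1600 = 27.50
  d_4 = (-0.20)·800 + (-0.45)·1450 + (-0.05)·450 + (+0.80)·1600 = 445.00

d_2 = 72.50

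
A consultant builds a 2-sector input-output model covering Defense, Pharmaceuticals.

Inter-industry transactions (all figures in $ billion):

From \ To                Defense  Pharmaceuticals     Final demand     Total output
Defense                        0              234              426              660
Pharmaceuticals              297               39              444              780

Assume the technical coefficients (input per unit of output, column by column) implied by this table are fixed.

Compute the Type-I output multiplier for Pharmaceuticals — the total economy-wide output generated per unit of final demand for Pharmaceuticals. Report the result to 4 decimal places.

m_2 = 1.5951

Technical coefficients a_ij = z_ij / X_j:
  a_11 = 0/660 = 0.00, a_21 = 297/660 = 0.45
  a_12 = 234/780 = 0.30, a_22 = 39/780 = 0.05
I − A =
  [   1.00    -0.30]
  [  -0.45     0.95]
det(I−A) = (1.00)(0.95) − (-0.30)(-0.45) = 0.8150
adj(I−A) = [[0.95, 0.30], [0.45, 1.00]]
(I − A)⁻¹ = adj(I−A) / det(I−A) ≈
  [   1.16564     0.36810]
  [   0.55215     1.22699]
The output multiplier for sector j is the column-j sum of the Leontief inverse (I − A)⁻¹ = adj(I−A) / det(I−A).
Column 2 of adj(I−A): (0.30, 1.00); det(I−A) = 0.8150.
m_2 = (0.30 + 1.00) / 0.8150 = 1.30 / 0.8150 ≈ 1.5951.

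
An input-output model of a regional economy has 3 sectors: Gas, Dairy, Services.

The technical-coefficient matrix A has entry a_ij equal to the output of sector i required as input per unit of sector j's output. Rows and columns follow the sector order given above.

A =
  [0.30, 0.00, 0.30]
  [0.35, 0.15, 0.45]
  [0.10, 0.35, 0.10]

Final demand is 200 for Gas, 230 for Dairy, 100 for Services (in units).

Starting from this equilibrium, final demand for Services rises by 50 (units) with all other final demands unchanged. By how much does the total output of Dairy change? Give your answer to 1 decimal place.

I − A =
  [   0.70     0.00    -0.30]
  [  -0.35     0.85    -0.45]
  [  -0.10    -0.35     0.90]
Cofactors of I−A, C_ij = (−1)^(i+j)·(minor ij) (rows/columns in the sector order above):
  C_11 = (0.85)(0.90) − (-0.45)(-0.35) = 0.6075
  C_12 = −[(-0.35)(0.90) − (-0.45)(-0.10)] = 0.3600
  C_13 = (-0.35)(-0.35) − (0.85)(-0.10) = 0.2075
  C_21 = −[(0.00)(0.90) − (-0.30)(-0.35)] = 0.1050
  C_22 = (0.70)(0.90) − (-0.30)(-0.10) = 0.6000
  C_23 = −[(0.70)(-0.35) − (0.00)(-0.10)] = 0.2450
  C_31 = (0.00)(-0.45) − (-0.30)(0.85) = 0.2550
  C_32 = −[(0.70)(-0.45) − (-0.30)(-0.35)] = 0.4200
  C_33 = (0.70)(0.85) − (0.00)(-0.35) = 0.5950
det(I−A) = Σ_j (I−A)_1j·C_1j = (0.70)(0.6075) + (0.00)(0.3600) + (-0.30)(0.2075) = 0.3630
adj(I−A) = Cᵀ =
  [ 0.6075   0.1050   0.2550]
  [ 0.3600   0.6000   0.4200]
  [ 0.2075   0.2450   0.5950]
(I − A)⁻¹ = adj(I−A) / det(I−A) ≈
  [   1.6736     0.2893     0.7025]
  [   0.9917     1.6529     1.1570]
  [   0.5716     0.6749     1.6391]
Δx = (I − A)⁻¹ Δd with Δd having +50 in the Services component and 0 elsewhere.
So Δx_2 = L_23 · (+50), where L_23 = adj(I−A)_23 / det(I−A) = 0.4200 / 0.3630.
Δx_2 = 0.4200 × (+50) / 0.3630 = 21.00 / 0.3630 ≈ 57.9.

Δx_2 = 57.9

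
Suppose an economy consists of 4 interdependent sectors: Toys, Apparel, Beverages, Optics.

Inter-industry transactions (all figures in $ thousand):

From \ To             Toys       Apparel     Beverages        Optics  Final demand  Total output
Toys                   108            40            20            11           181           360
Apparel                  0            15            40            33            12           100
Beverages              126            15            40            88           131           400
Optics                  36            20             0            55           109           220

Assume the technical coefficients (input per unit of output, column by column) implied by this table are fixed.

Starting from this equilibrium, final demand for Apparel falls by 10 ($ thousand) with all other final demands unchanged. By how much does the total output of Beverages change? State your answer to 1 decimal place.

Δx_B = -7.7

Technical coefficients a_ij = z_ij / X_j:
  a_TT = 108/360 = 0.30, a_AT = 0/360 = 0.00, a_BT = 126/360 = 0.35, a_OT = 36/360 = 0.10
  a_TA = 40/100 = 0.40, a_AA = 15/100 = 0.15, a_BA = 15/100 = 0.15, a_OA = 20/100 = 0.20
  a_TB = 20/400 = 0.05, a_AB = 40/400 = 0.10, a_BB = 40/400 = 0.10, a_OB = 0/400 = 0.00
  a_TO = 11/220 = 0.05, a_AO = 33/220 = 0.15, a_BO = 88/220 = 0.40, a_OO = 55/220 = 0.25
I − A =
  [   0.70    -0.40    -0.05    -0.05]
  [   0.00     0.85    -0.10    -0.15]
  [  -0.35    -0.15     0.90    -0.40]
  [  -0.10    -0.20     0.00     0.75]
Compute the cofactors C_ij = (−1)^(i+j)·(3×3 minor ij) of I−A; the adjugate is their transpose:
adj(I−A) = Cᵀ =
  [ 0.527500   0.288625   0.061375   0.125625]
  [ 0.043750   0.452875   0.052750   0.121625]
  [ 0.248875   0.258500   0.415000   0.289625]
  [ 0.082000   0.159250   0.022250   0.496125]
det(I−A) = Σ_j (I−A)_1j·C_1j = (0.70)(0.527500) + (-0.40)(0.043750) + (-0.05)(0.248875) + (-0.05)(0.082000) = 0.33520625
(I − A)⁻¹ = adj(I−A) / det(I−A) ≈
  [   1.5737     0.8610     0.1831     0.3748]
  [   0.1305     1.3510     0.1574     0.3628]
  [   0.7425     0.7712     1.2380     0.8640]
  [   0.2446     0.4751     0.0664     1.4801]
Δx = (I − A)⁻¹ Δd with Δd having -10 in the Apparel component and 0 elsewhere.
So Δx_B = L_BA · (-10), where L_BA = adj(I−A)_BA / det(I−A) = 0.258500 / 0.33520625.
Δx_B = 0.258500 × (-10) / 0.33520625 = -2.585 / 0.33520625 ≈ -7.7.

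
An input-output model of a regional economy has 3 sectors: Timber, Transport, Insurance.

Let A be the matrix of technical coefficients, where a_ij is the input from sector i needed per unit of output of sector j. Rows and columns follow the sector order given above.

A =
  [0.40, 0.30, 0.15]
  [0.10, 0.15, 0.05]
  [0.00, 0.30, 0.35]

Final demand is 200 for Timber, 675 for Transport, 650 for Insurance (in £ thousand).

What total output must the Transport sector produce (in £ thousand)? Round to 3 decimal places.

I − A =
  [   0.60    -0.30    -0.15]
  [  -0.10     0.85    -0.05]
  [   0.00    -0.30     0.65]
Cofactors of I−A, C_ij = (−1)^(i+j)·(minor ij) (rows/columns in the sector order above):
  C_11 = (0.85)(0.65) − (-0.05)(-0.30) = 0.5375
  C_12 = −[(-0.10)(0.65) − (-0.05)(0.00)] = 0.0650
  C_13 = (-0.10)(-0.30) − (0.85)(0.00) = 0.0300
  C_21 = −[(-0.30)(0.65) − (-0.15)(-0.30)] = 0.2400
  C_22 = (0.60)(0.65) − (-0.15)(0.00) = 0.3900
  C_23 = −[(0.60)(-0.30) − (-0.30)(0.00)] = 0.1800
  C_31 = (-0.30)(-0.05) − (-0.15)(0.85) = 0.1425
  C_32 = −[(0.60)(-0.05) − (-0.15)(-0.10)] = 0.0450
  C_33 = (0.60)(0.85) − (-0.30)(-0.10) = 0.4800
det(I−A) = Σ_j (I−A)_1j·C_1j = (0.60)(0.5375) + (-0.30)(0.0650) + (-0.15)(0.0300) = 0.2985
adj(I−A) = Cᵀ =
  [ 0.5375   0.2400   0.1425]
  [ 0.0650   0.3900   0.0450]
  [ 0.0300   0.1800   0.4800]
(I − A)⁻¹ = adj(I−A) / det(I−A) ≈
  [   1.8007     0.8040     0.4774]
  [   0.2178     1.3065     0.1508]
  [   0.1005     0.6030     1.6080]
x = (I − A)⁻¹ d = adj(I−A)·d / det(I−A), with det(I−A) = 0.2985:
  x_1 = (0.5375·200 + 0.2400·675 + 0.1425·650) / 0.2985 = 362.125 / 0.2985 ≈ 1213.149
  x_2 = (0.0650·200 + 0.3900·675 + 0.0450·650) / 0.2985 = 305.50 / 0.2985 ≈ 1023.451
  x_3 = (0.0300·200 + 0.1800·675 + 0.4800·650) / 0.2985 = 439.50 / 0.2985 ≈ 1472.362

x_2 = 1023.451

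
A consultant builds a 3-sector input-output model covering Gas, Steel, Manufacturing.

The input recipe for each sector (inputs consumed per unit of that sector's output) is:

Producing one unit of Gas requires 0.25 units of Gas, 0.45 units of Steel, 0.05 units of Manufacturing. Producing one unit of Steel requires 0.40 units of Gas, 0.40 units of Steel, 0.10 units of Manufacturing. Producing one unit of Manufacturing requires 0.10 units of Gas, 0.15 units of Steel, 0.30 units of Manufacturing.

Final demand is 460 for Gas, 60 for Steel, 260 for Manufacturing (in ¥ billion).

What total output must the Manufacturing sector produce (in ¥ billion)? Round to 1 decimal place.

x_M = 660.1

I − A =
  [   0.75    -0.40    -0.10]
  [  -0.45     0.60    -0.15]
  [  -0.05    -0.10     0.70]
Cofactors of I−A, C_ij = (−1)^(i+j)·(minor ij) (rows/columns in the sector order above):
  C_11 = (0.60)(0.70) − (-0.15)(-0.10) = 0.4050
  C_12 = −[(-0.45)(0.70) − (-0.15)(-0.05)] = 0.3225
  C_13 = (-0.45)(-0.10) − (0.60)(-0.05) = 0.0750
  C_21 = −[(-0.40)(0.70) − (-0.10)(-0.10)] = 0.2900
  C_22 = (0.75)(0.70) − (-0.10)(-0.05) = 0.5200
  C_23 = −[(0.75)(-0.10) − (-0.40)(-0.05)] = 0.0950
  C_31 = (-0.40)(-0.15) − (-0.10)(0.60) = 0.1200
  C_32 = −[(0.75)(-0.15) − (-0.10)(-0.45)] = 0.1575
  C_33 = (0.75)(0.60) − (-0.40)(-0.45) = 0.2700
det(I−A) = Σ_j (I−A)_1j·C_1j = (0.75)(0.4050) + (-0.40)(0.3225) + (-0.10)(0.0750) = 0.16725
adj(I−A) = Cᵀ =
  [ 0.4050   0.2900   0.1200]
  [ 0.3225   0.5200   0.1575]
  [ 0.0750   0.0950   0.2700]
(I − A)⁻¹ = adj(I−A) / det(I−A) ≈
  [   2.4215     1.7339     0.7175]
  [   1.9283     3.1091     0.9417]
  [   0.4484     0.5680     1.6143]
x = (I − A)⁻¹ d = adj(I−A)·d / det(I−A), with det(I−A) = 0.16725:
  x_G = (0.4050·460 + 0.2900·60 + 0.1200·260) / 0.16725 = 234.90 / 0.16725 ≈ 1404.5
  x_S = (0.3225·460 + 0.5200·60 + 0.1575·260) / 0.16725 = 220.50 / 0.16725 ≈ 1318.4
  x_M = (0.0750·460 + 0.0950·60 + 0.2700·260) / 0.16725 = 110.40 / 0.16725 ≈ 660.1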